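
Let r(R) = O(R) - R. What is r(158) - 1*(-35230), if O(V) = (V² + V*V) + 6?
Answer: 85006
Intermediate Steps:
O(V) = 6 + 2*V² (O(V) = (V² + V²) + 6 = 2*V² + 6 = 6 + 2*V²)
r(R) = 6 - R + 2*R² (r(R) = (6 + 2*R²) - R = 6 - R + 2*R²)
r(158) - 1*(-35230) = (6 - 1*158 + 2*158²) - 1*(-35230) = (6 - 158 + 2*24964) + 35230 = (6 - 158 + 49928) + 35230 = 49776 + 35230 = 85006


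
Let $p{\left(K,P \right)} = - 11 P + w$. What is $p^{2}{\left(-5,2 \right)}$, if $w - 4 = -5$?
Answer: $529$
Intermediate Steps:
$w = -1$ ($w = 4 - 5 = -1$)
$p{\left(K,P \right)} = -1 - 11 P$ ($p{\left(K,P \right)} = - 11 P - 1 = -1 - 11 P$)
$p^{2}{\left(-5,2 \right)} = \left(-1 - 22\right)^{2} = \left(-23\right)^{2} = 529$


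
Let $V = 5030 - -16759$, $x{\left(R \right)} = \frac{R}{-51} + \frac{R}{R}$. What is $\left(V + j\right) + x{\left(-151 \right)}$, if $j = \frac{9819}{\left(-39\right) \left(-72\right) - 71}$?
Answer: $\frac{178971458}{8211} \approx 21797.0$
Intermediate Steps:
$j = \frac{9819}{2737}$ ($j = \frac{9819}{2808 - 71} = \frac{9819}{2737} \approx 3.5875$)
$x{\left(R \right)} = 1 - \frac{R}{51}$ ($x{\left(R \right)} = R \left(- \frac{1}{51}\right) + 1 = - \frac{R}{51} + 1 = 1 - \frac{R}{51}$)
$V = 21789$ ($V = 5030 + 16759 = 21789$)
$\left(V + j\right) + x{\left(-151 \right)} = \left(21789 + \frac{9819}{2737}\right) + \left(1 - - \frac{151}{51}\right) = \frac{59646312}{2737} + \left(1 + \frac{151}{51}\right) = \frac{59646312}{2737} + \frac{202}{51} = \frac{178971458}{8211}$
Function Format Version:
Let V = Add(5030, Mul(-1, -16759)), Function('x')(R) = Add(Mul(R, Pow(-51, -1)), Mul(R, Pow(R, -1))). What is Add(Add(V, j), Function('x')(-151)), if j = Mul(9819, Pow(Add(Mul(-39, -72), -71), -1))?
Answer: Rational(178971458, 8211) ≈ 21797.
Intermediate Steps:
j = Rational(9819, 2737) (j = Mul(9819, Pow(Add(2808, -71), -1)) = Mul(9819, Pow(2737, -1)) = Mul(9819, Rational(1, 2737)) = Rational(9819, 2737) ≈ 3.5875)
Function('x')(R) = Add(1, Mul(Rational(-1, 51), R)) (Function('x')(R) = Add(Mul(R, Rational(-1, 51)), 1) = Add(Mul(Rational(-1, 51), R), 1) = Add(1, Mul(Rational(-1, 51), R)))
V = 21789 (V = Add(5030, 16759) = 21789)
Add(Add(V, j), Function('x')(-151)) = Add(Add(21789, Rational(9819, 2737)), Add(1, Mul(Rational(-1, 51), -151))) = Add(Rational(59646312, 2737), Add(1, Rational(151, 51))) = Add(Rational(59646312, 2737), Rational(202, 51)) = Rational(178971458, 8211)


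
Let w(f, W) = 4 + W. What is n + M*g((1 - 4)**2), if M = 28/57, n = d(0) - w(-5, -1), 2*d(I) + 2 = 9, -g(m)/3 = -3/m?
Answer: 113/114 ≈ 0.99123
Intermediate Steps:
g(m) = 9/m (g(m) = -(-9)/m = 9/m)
d(I) = 7/2 (d(I) = -1 + (1/2)*9 = -1 + 9/2 = 7/2)
n = 1/2 (n = 7/2 - (4 - 1) = 7/2 - 1*3 = 7/2 - 3 = 1/2 ≈ 0.50000)
M = 28/57 (M = 28*(1/57) = 28/57 ≈ 0.49123)
n + M*g((1 - 4)**2) = 1/2 + 28*(9/((1 - 4)**2))/57 = 1/2 + 28*(9/((-3)**2))/57 = 1/2 + 28*(9/9)/57 = 1/2 + 28*(9*(1/9))/57 = 1/2 + (28/57)*1 = 1/2 + 28/57 = 113/114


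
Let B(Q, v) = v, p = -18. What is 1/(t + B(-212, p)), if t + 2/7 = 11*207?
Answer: 7/15811 ≈ 0.00044273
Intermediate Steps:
t = 15937/7 (t = -2/7 + 11*207 = -2/7 + 2277 = 15937/7 ≈ 2276.7)
1/(t + B(-212, p)) = 1/(15937/7 - 18) = 1/(15811/7) = 7/15811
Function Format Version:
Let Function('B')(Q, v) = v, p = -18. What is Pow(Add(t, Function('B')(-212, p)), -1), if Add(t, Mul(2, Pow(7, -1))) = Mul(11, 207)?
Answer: Rational(7, 15811) ≈ 0.00044273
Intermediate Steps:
t = Rational(15937, 7) (t = Add(Rational(-2, 7), Mul(11, 207)) = Add(Rational(-2, 7), 2277) = Rational(15937, 7) ≈ 2276.7)
Pow(Add(t, Function('B')(-212, p)), -1) = Pow(Add(Rational(15937, 7), -18), -1) = Pow(Rational(15811, 7), -1) = Rational(7, 15811)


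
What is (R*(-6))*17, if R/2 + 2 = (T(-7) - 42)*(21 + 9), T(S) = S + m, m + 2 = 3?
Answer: 294168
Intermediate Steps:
m = 1 (m = -2 + 3 = 1)
T(S) = 1 + S (T(S) = S + 1 = 1 + S)
R = -2884 (R = -4 + 2*(((1 - 7) - 42)*(21 + 9)) = -4 + 2*((-6 - 42)*30) = -4 + 2*(-48*30) = -4 + 2*(-1440) = -4 - 2880 = -2884)
(R*(-6))*17 = -2884*(-6)*17 = 17304*17 = 294168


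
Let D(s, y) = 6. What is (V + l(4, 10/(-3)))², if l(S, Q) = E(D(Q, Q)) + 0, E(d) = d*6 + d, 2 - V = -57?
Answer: 10201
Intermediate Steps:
V = 59 (V = 2 - 1*(-57) = 2 + 57 = 59)
E(d) = 7*d (E(d) = 6*d + d = 7*d)
l(S, Q) = 42 (l(S, Q) = 7*6 + 0 = 42 + 0 = 42)
(V + l(4, 10/(-3)))² = (59 + 42)² = 101² = 10201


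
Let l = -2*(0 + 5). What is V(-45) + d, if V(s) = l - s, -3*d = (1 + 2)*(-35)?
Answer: 70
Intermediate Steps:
d = 35 (d = -(1 + 2)*(-35)/3 = -(-35) = -⅓*(-105) = 35)
l = -10 (l = -2*5 = -10)
V(s) = -10 - s
V(-45) + d = (-10 - 1*(-45)) + 35 = (-10 + 45) + 35 = 35 + 35 = 70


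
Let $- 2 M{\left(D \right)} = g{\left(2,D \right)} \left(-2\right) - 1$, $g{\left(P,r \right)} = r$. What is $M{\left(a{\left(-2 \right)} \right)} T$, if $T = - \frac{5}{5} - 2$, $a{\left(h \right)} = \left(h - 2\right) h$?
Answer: $- \frac{51}{2} \approx -25.5$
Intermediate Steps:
$a{\left(h \right)} = h \left(-2 + h\right)$ ($a{\left(h \right)} = \left(h - 2\right) h = \left(-2 + h\right) h = h \left(-2 + h\right)$)
$T = -3$ ($T = \left(-5\right) \frac{1}{5} - 2 = -1 - 2 = -3$)
$M{\left(D \right)} = \frac{1}{2} + D$ ($M{\left(D \right)} = - \frac{D \left(-2\right) - 1}{2} = - \frac{- 2 D - 1}{2} = - \frac{-1 - 2 D}{2} = \frac{1}{2} + D$)
$M{\left(a{\left(-2 \right)} \right)} T = \left(\frac{1}{2} - 2 \left(-2 - 2\right)\right) \left(-3\right) = \left(\frac{1}{2} - -8\right) \left(-3\right) = \left(\frac{1}{2} + 8\right) \left(-3\right) = \frac{17}{2} \left(-3\right) = - \frac{51}{2}$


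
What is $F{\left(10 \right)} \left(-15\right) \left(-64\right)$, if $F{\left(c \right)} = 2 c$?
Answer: $19200$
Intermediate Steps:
$F{\left(10 \right)} \left(-15\right) \left(-64\right) = 2 \cdot 10 \left(-15\right) \left(-64\right) = 20 \left(-15\right) \left(-64\right) = \left(-300\right) \left(-64\right) = 19200$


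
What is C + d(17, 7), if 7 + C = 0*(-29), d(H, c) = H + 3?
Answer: 13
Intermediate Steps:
d(H, c) = 3 + H
C = -7 (C = -7 + 0*(-29) = -7 + 0 = -7)
C + d(17, 7) = -7 + (3 + 17) = -7 + 20 = 13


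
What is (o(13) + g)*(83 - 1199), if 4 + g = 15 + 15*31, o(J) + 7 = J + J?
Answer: -552420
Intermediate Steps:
o(J) = -7 + 2*J (o(J) = -7 + (J + J) = -7 + 2*J)
g = 476 (g = -4 + (15 + 15*31) = -4 + (15 + 465) = -4 + 480 = 476)
(o(13) + g)*(83 - 1199) = ((-7 + 2*13) + 476)*(83 - 1199) = ((-7 + 26) + 476)*(-1116) = (19 + 476)*(-1116) = 495*(-1116) = -552420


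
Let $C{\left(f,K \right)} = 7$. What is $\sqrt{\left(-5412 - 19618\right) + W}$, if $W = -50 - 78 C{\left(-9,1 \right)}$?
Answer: $i \sqrt{25626} \approx 160.08 i$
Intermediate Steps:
$W = -596$ ($W = -50 - 546 = -596$)
$\sqrt{\left(-5412 - 19618\right) + W} = \sqrt{\left(-5412 - 19618\right) - 596} = \sqrt{-25030 - 596} = \sqrt{-25626} = i \sqrt{25626}$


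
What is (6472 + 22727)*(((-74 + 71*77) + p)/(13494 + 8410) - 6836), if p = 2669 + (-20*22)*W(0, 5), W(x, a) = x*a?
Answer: -2185949293359/10952 ≈ -1.9959e+8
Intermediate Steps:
W(x, a) = a*x
p = 2669 (p = 2669 + (-20*22)*(5*0) = 2669 - 440*0 = 2669 + 0 = 2669)
(6472 + 22727)*(((-74 + 71*77) + p)/(13494 + 8410) - 6836) = (6472 + 22727)*(((-74 + 71*77) + 2669)/(13494 + 8410) - 6836) = 29199*(((-74 + 5467) + 2669)/21904 - 6836) = 29199*((5393 + 2669)*(1/21904) - 6836) = 29199*(8062*(1/21904) - 6836) = 29199*(4031/10952 - 6836) = 29199*(-74863841/10952) = -2185949293359/10952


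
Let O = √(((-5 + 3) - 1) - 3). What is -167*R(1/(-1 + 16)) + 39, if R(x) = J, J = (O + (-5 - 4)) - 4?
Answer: 2210 - 167*I*√6 ≈ 2210.0 - 409.06*I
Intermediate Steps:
O = I*√6 (O = √((-2 - 1) - 3) = √(-3 - 3) = √(-6) = I*√6 ≈ 2.4495*I)
J = -13 + I*√6 (J = (I*√6 + (-5 - 4)) - 4 = (I*√6 - 9) - 4 = (-9 + I*√6) - 4 = -13 + I*√6 ≈ -13.0 + 2.4495*I)
R(x) = -13 + I*√6
-167*R(1/(-1 + 16)) + 39 = -167*(-13 + I*√6) + 39 = (2171 - 167*I*√6) + 39 = 2210 - 167*I*√6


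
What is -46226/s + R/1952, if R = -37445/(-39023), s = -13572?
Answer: 30359280121/8912228832 ≈ 3.4065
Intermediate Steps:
R = 37445/39023 (R = -37445*(-1/39023) = 37445/39023 ≈ 0.95956)
-46226/s + R/1952 = -46226/(-13572) + (37445/39023)/1952 = -46226*(-1/13572) + (37445/39023)*(1/1952) = 797/234 + 37445/76172896 = 30359280121/8912228832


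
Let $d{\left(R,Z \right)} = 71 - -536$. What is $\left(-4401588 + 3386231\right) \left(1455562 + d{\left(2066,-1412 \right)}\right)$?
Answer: $-1478531387333$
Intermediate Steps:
$d{\left(R,Z \right)} = 607$ ($d{\left(R,Z \right)} = 71 + 536 = 607$)
$\left(-4401588 + 3386231\right) \left(1455562 + d{\left(2066,-1412 \right)}\right) = \left(-4401588 + 3386231\right) \left(1455562 + 607\right) = \left(-1015357\right) 1456169 = -1478531387333$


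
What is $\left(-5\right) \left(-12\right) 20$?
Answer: $1200$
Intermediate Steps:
$\left(-5\right) \left(-12\right) 20 = 60 \cdot 20 = 1200$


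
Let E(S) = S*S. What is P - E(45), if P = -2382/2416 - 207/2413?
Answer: -5905804539/2914904 ≈ -2026.1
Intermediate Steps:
E(S) = S**2
P = -3123939/2914904 (P = -2382*1/2416 - 207*1/2413 = -1191/1208 - 207/2413 = -3123939/2914904 ≈ -1.0717)
P - E(45) = -3123939/2914904 - 1*45**2 = -3123939/2914904 - 1*2025 = -3123939/2914904 - 2025 = -5905804539/2914904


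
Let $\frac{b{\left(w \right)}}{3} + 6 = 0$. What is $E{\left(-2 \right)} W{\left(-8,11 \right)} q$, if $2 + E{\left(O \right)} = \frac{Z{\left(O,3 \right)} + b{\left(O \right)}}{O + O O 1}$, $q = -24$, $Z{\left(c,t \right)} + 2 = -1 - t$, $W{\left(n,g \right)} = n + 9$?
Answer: $336$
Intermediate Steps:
$W{\left(n,g \right)} = 9 + n$
$Z{\left(c,t \right)} = -3 - t$ ($Z{\left(c,t \right)} = -2 - \left(1 + t\right) = -3 - t$)
$b{\left(w \right)} = -18$ ($b{\left(w \right)} = -18 + 3 \cdot 0 = -18 + 0 = -18$)
$E{\left(O \right)} = -2 - \frac{24}{O + O^{2}}$ ($E{\left(O \right)} = -2 + \frac{\left(-3 - 3\right) - 18}{O + O O 1} = -2 + \frac{\left(-3 - 3\right) - 18}{O + O^{2} \cdot 1} = -2 + \frac{-6 - 18}{O + O^{2}} = -2 - \frac{24}{O + O^{2}}$)
$E{\left(-2 \right)} W{\left(-8,11 \right)} q = \frac{2 \left(-12 - -2 - \left(-2\right)^{2}\right)}{\left(-2\right) \left(1 - 2\right)} \left(9 - 8\right) \left(-24\right) = 2 \left(- \frac{1}{2}\right) \frac{1}{-1} \left(-12 + 2 - 4\right) 1 \left(-24\right) = 2 \left(- \frac{1}{2}\right) \left(-1\right) \left(-12 + 2 - 4\right) 1 \left(-24\right) = 2 \left(- \frac{1}{2}\right) \left(-1\right) \left(-14\right) 1 \left(-24\right) = \left(-14\right) 1 \left(-24\right) = \left(-14\right) \left(-24\right) = 336$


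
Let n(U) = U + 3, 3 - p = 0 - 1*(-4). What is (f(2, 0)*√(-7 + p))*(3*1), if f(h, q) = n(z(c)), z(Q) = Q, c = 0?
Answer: 18*I*√2 ≈ 25.456*I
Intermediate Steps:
p = -1 (p = 3 - (0 - 1*(-4)) = 3 - (0 + 4) = 3 - 1*4 = 3 - 4 = -1)
n(U) = 3 + U
f(h, q) = 3 (f(h, q) = 3 + 0 = 3)
(f(2, 0)*√(-7 + p))*(3*1) = (3*√(-7 - 1))*(3*1) = (3*√(-8))*3 = (3*(2*I*√2))*3 = (6*I*√2)*3 = 18*I*√2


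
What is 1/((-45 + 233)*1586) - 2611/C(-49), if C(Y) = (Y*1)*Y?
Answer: -111216321/102271624 ≈ -1.0875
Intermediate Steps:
C(Y) = Y² (C(Y) = Y*Y = Y²)
1/((-45 + 233)*1586) - 2611/C(-49) = 1/((-45 + 233)*1586) - 2611/((-49)²) = (1/1586)/188 - 2611/2401 = (1/188)*(1/1586) - 2611*1/2401 = 1/298168 - 373/343 = -111216321/102271624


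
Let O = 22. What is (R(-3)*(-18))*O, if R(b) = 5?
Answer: -1980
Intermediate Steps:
(R(-3)*(-18))*O = (5*(-18))*22 = -90*22 = -1980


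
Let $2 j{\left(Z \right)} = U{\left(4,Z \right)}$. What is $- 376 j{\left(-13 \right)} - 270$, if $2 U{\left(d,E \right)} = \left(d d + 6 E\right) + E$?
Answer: $6780$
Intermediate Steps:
$U{\left(d,E \right)} = \frac{d^{2}}{2} + \frac{7 E}{2}$ ($U{\left(d,E \right)} = \frac{\left(d d + 6 E\right) + E}{2} = \frac{\left(d^{2} + 6 E\right) + E}{2} = \frac{d^{2} + 7 E}{2} = \frac{d^{2}}{2} + \frac{7 E}{2}$)
$j{\left(Z \right)} = 4 + \frac{7 Z}{4}$ ($j{\left(Z \right)} = \frac{\frac{4^{2}}{2} + \frac{7 Z}{2}}{2} = \frac{\frac{1}{2} \cdot 16 + \frac{7 Z}{2}}{2} = \frac{8 + \frac{7 Z}{2}}{2} = 4 + \frac{7 Z}{4}$)
$- 376 j{\left(-13 \right)} - 270 = - 376 \left(4 + \frac{7}{4} \left(-13\right)\right) - 270 = - 376 \left(4 - \frac{91}{4}\right) - 270 = \left(-376\right) \left(- \frac{75}{4}\right) - 270 = 7050 - 270 = 6780$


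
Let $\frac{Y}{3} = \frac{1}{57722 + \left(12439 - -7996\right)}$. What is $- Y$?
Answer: $- \frac{3}{78157} \approx -3.8384 \cdot 10^{-5}$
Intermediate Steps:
$Y = \frac{3}{78157}$ ($Y = \frac{3}{57722 + \left(12439 - -7996\right)} = \frac{3}{57722 + \left(12439 + 7996\right)} = \frac{3}{57722 + 20435} = \frac{3}{78157} \approx 3.8384 \cdot 10^{-5}$)
$- Y = \left(-1\right) \frac{3}{78157} = - \frac{3}{78157}$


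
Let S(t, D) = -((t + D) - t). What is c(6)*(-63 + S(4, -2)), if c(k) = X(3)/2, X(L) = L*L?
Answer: -549/2 ≈ -274.50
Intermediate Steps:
X(L) = L²
c(k) = 9/2 (c(k) = 3²/2 = 9*(½) = 9/2)
S(t, D) = -D (S(t, D) = -((D + t) - t) = -D)
c(6)*(-63 + S(4, -2)) = 9*(-63 - 1*(-2))/2 = 9*(-63 + 2)/2 = (9/2)*(-61) = -549/2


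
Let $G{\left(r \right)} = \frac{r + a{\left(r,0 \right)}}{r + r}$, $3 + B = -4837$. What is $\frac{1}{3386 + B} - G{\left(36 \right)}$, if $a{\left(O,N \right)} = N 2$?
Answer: $- \frac{364}{727} \approx -0.50069$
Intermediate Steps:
$B = -4840$ ($B = -3 - 4837 = -4840$)
$a{\left(O,N \right)} = 2 N$
$G{\left(r \right)} = \frac{1}{2}$ ($G{\left(r \right)} = \frac{r + 2 \cdot 0}{r + r} = \frac{r + 0}{2 r} = r \frac{1}{2 r} = \frac{1}{2}$)
$\frac{1}{3386 + B} - G{\left(36 \right)} = \frac{1}{3386 - 4840} - \frac{1}{2} = \frac{1}{-1454} - \frac{1}{2} = - \frac{1}{1454} - \frac{1}{2} = - \frac{364}{727}$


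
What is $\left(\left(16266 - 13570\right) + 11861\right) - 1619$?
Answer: $12938$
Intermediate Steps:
$\left(\left(16266 - 13570\right) + 11861\right) - 1619 = \left(2696 + 11861\right) - 1619 = 14557 - 1619 = 12938$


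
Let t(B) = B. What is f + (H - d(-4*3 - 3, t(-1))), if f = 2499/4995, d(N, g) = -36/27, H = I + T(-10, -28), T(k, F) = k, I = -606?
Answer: -1022587/1665 ≈ -614.17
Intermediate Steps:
H = -616 (H = -606 - 10 = -616)
d(N, g) = -4/3 (d(N, g) = -36*1/27 = -4/3)
f = 833/1665 (f = 2499*(1/4995) = 833/1665 ≈ 0.50030)
f + (H - d(-4*3 - 3, t(-1))) = 833/1665 + (-616 - 1*(-4/3)) = 833/1665 + (-616 + 4/3) = 833/1665 - 1844/3 = -1022587/1665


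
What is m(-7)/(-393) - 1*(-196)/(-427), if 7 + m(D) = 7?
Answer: -28/61 ≈ -0.45902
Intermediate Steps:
m(D) = 0 (m(D) = -7 + 7 = 0)
m(-7)/(-393) - 1*(-196)/(-427) = 0/(-393) - 1*(-196)/(-427) = 0*(-1/393) + 196*(-1/427) = 0 - 28/61 = -28/61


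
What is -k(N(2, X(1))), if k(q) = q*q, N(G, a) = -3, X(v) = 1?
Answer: -9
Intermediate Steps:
k(q) = q²
-k(N(2, X(1))) = -1*(-3)² = -1*9 = -9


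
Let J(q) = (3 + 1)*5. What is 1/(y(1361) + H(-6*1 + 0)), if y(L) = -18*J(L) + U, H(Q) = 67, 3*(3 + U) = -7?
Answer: -3/895 ≈ -0.0033520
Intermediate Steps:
U = -16/3 (U = -3 + (⅓)*(-7) = -3 - 7/3 = -16/3 ≈ -5.3333)
J(q) = 20 (J(q) = 4*5 = 20)
y(L) = -1096/3 (y(L) = -18*20 - 16/3 = -360 - 16/3 = -1096/3)
1/(y(1361) + H(-6*1 + 0)) = 1/(-1096/3 + 67) = 1/(-895/3) = -3/895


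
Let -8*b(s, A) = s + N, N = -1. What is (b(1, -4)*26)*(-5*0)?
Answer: 0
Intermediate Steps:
b(s, A) = ⅛ - s/8 (b(s, A) = -(s - 1)/8 = -(-1 + s)/8 = ⅛ - s/8)
(b(1, -4)*26)*(-5*0) = ((⅛ - ⅛*1)*26)*(-5*0) = ((⅛ - ⅛)*26)*0 = (0*26)*0 = 0*0 = 0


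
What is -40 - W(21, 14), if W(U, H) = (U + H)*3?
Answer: -145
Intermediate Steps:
W(U, H) = 3*H + 3*U (W(U, H) = (H + U)*3 = 3*H + 3*U)
-40 - W(21, 14) = -40 - (3*14 + 3*21) = -40 - (42 + 63) = -40 - 1*105 = -40 - 105 = -145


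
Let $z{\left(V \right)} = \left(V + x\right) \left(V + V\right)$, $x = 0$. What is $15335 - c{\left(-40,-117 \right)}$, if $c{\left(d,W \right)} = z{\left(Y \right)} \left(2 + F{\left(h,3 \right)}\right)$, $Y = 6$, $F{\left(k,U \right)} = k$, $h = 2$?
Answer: $15047$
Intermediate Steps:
$z{\left(V \right)} = 2 V^{2}$ ($z{\left(V \right)} = \left(V + 0\right) \left(V + V\right) = V 2 V = 2 V^{2}$)
$c{\left(d,W \right)} = 288$ ($c{\left(d,W \right)} = 2 \cdot 6^{2} \left(2 + 2\right) = 2 \cdot 36 \cdot 4 = 72 \cdot 4 = 288$)
$15335 - c{\left(-40,-117 \right)} = 15335 - 288 = 15047$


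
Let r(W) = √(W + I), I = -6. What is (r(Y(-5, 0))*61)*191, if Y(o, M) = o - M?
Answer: 11651*I*√11 ≈ 38642.0*I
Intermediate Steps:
r(W) = √(-6 + W) (r(W) = √(W - 6) = √(-6 + W))
(r(Y(-5, 0))*61)*191 = (√(-6 + (-5 - 1*0))*61)*191 = (√(-6 + (-5 + 0))*61)*191 = (√(-6 - 5)*61)*191 = (√(-11)*61)*191 = ((I*√11)*61)*191 = (61*I*√11)*191 = 11651*I*√11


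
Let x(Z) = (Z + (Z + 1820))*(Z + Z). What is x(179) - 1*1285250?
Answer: -505526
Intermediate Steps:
x(Z) = 2*Z*(1820 + 2*Z) (x(Z) = (Z + (1820 + Z))*(2*Z) = (1820 + 2*Z)*(2*Z) = 2*Z*(1820 + 2*Z))
x(179) - 1*1285250 = 4*179*(910 + 179) - 1*1285250 = 4*179*1089 - 1285250 = 779724 - 1285250 = -505526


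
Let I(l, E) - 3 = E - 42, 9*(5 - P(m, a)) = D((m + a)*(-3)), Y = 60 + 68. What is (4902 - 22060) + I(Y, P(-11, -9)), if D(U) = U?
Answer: -51596/3 ≈ -17199.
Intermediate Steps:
Y = 128
P(m, a) = 5 + a/3 + m/3 (P(m, a) = 5 - (m + a)*(-3)/9 = 5 - (a + m)*(-3)/9 = 5 - (-3*a - 3*m)/9 = 5 + (a/3 + m/3) = 5 + a/3 + m/3)
I(l, E) = -39 + E (I(l, E) = 3 + (E - 42) = 3 + (-42 + E) = -39 + E)
(4902 - 22060) + I(Y, P(-11, -9)) = (4902 - 22060) + (-39 + (5 + (1/3)*(-9) + (1/3)*(-11))) = -17158 + (-39 + (5 - 3 - 11/3)) = -17158 + (-39 - 5/3) = -17158 - 122/3 = -51596/3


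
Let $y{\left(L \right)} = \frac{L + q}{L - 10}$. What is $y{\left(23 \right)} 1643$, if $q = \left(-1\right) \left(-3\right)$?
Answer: $3286$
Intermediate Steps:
$q = 3$
$y{\left(L \right)} = \frac{3 + L}{-10 + L}$ ($y{\left(L \right)} = \frac{L + 3}{L - 10} = \frac{3 + L}{-10 + L}$)
$y{\left(23 \right)} 1643 = \frac{3 + 23}{-10 + 23} \cdot 1643 = \frac{1}{13} \cdot 26 \cdot 1643 = 2 \cdot 1643 = 3286$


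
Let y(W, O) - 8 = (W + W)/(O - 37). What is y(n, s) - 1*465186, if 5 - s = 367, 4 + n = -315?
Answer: -185605384/399 ≈ -4.6518e+5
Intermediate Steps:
n = -319 (n = -4 - 315 = -319)
s = -362 (s = 5 - 1*367 = 5 - 367 = -362)
y(W, O) = 8 + 2*W/(-37 + O) (y(W, O) = 8 + (W + W)/(O - 37) = 8 + (2*W)/(-37 + O) = 8 + 2*W/(-37 + O))
y(n, s) - 1*465186 = 2*(-148 - 319 + 4*(-362))/(-37 - 362) - 1*465186 = 2*(-148 - 319 - 1448)/(-399) - 465186 = 2*(-1/399)*(-1915) - 465186 = 3830/399 - 465186 = -185605384/399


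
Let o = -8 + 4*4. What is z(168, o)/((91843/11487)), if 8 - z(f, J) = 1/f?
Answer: 734621/734744 ≈ 0.99983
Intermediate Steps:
o = 8 (o = -8 + 16 = 8)
z(f, J) = 8 - 1/f
z(168, o)/((91843/11487)) = (8 - 1/168)/((91843/11487)) = (8 - 1*1/168)/((91843*(1/11487))) = (8 - 1/168)/(91843/11487) = (1343/168)*(11487/91843) = 734621/734744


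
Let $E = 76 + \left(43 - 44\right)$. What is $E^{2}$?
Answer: $5625$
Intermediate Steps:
$E = 75$ ($E = 76 - 1 = 75$)
$E^{2} = 75^{2} = 5625$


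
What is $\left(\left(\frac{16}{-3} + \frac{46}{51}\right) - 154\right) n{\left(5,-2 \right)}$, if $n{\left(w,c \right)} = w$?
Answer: $- \frac{40400}{51} \approx -792.16$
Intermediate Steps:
$\left(\left(\frac{16}{-3} + \frac{46}{51}\right) - 154\right) n{\left(5,-2 \right)} = \left(\left(\frac{16}{-3} + \frac{46}{51}\right) - 154\right) 5 = \left(\left(16 \left(- \frac{1}{3}\right) + 46 \cdot \frac{1}{51}\right) - 154\right) 5 = \left(\left(- \frac{16}{3} + \frac{46}{51}\right) - 154\right) 5 = \left(- \frac{226}{51} - 154\right) 5 = \left(- \frac{8080}{51}\right) 5 = - \frac{40400}{51}$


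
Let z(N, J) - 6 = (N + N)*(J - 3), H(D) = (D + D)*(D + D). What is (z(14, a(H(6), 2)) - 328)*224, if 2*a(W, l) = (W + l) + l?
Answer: 373184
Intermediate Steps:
H(D) = 4*D² (H(D) = (2*D)*(2*D) = 4*D²)
a(W, l) = l + W/2 (a(W, l) = ((W + l) + l)/2 = (W + 2*l)/2 = l + W/2)
z(N, J) = 6 + 2*N*(-3 + J) (z(N, J) = 6 + (N + N)*(J - 3) = 6 + (2*N)*(-3 + J) = 6 + 2*N*(-3 + J))
(z(14, a(H(6), 2)) - 328)*224 = ((6 - 6*14 + 2*(2 + (4*6²)/2)*14) - 328)*224 = ((6 - 84 + 2*(2 + (4*36)/2)*14) - 328)*224 = ((6 - 84 + 2*(2 + (½)*144)*14) - 328)*224 = ((6 - 84 + 2*(2 + 72)*14) - 328)*224 = ((6 - 84 + 2*74*14) - 328)*224 = ((6 - 84 + 2072) - 328)*224 = (1994 - 328)*224 = 1666*224 = 373184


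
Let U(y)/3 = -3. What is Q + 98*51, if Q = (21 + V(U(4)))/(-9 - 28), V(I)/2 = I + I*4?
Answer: 184995/37 ≈ 4999.9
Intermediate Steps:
U(y) = -9 (U(y) = 3*(-3) = -9)
V(I) = 10*I (V(I) = 2*(I + I*4) = 2*(I + 4*I) = 2*(5*I) = 10*I)
Q = 69/37 (Q = (21 + 10*(-9))/(-9 - 28) = (21 - 90)/(-37) = -69*(-1/37) = 69/37 ≈ 1.8649)
Q + 98*51 = 69/37 + 98*51 = 69/37 + 4998 = 184995/37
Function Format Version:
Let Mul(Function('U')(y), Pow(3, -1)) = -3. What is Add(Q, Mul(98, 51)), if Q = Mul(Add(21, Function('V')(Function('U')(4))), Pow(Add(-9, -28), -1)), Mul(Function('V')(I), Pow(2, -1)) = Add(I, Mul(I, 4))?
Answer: Rational(184995, 37) ≈ 4999.9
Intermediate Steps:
Function('U')(y) = -9 (Function('U')(y) = Mul(3, -3) = -9)
Function('V')(I) = Mul(10, I) (Function('V')(I) = Mul(2, Add(I, Mul(I, 4))) = Mul(2, Add(I, Mul(4, I))) = Mul(2, Mul(5, I)) = Mul(10, I))
Q = Rational(69, 37) (Q = Mul(Add(21, Mul(10, -9)), Pow(Add(-9, -28), -1)) = Mul(Add(21, -90), Pow(-37, -1)) = Mul(-69, Rational(-1, 37)) = Rational(69, 37) ≈ 1.8649)
Add(Q, Mul(98, 51)) = Add(Rational(69, 37), Mul(98, 51)) = Add(Rational(69, 37), 4998) = Rational(184995, 37)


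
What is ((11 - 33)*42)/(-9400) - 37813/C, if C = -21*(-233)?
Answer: -87730267/11498550 ≈ -7.6297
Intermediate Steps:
C = 4893
((11 - 33)*42)/(-9400) - 37813/C = ((11 - 33)*42)/(-9400) - 37813/4893 = -22*42*(-1/9400) - 37813*1/4893 = -924*(-1/9400) - 37813/4893 = 231/2350 - 37813/4893 = -87730267/11498550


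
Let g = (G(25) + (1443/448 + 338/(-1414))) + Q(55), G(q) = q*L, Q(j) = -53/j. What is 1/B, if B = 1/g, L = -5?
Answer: -306057159/2488640 ≈ -122.98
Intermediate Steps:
G(q) = -5*q (G(q) = q*(-5) = -5*q)
g = -306057159/2488640 (g = (-5*25 + (1443/448 + 338/(-1414))) - 53/55 = (-125 + (1443*(1/448) + 338*(-1/1414))) - 53*1/55 = (-125 + (1443/448 - 169/707)) - 53/55 = (-125 + 134927/45248) - 53/55 = -5521073/45248 - 53/55 = -306057159/2488640 ≈ -122.98)
B = -2488640/306057159 (B = 1/(-306057159/2488640) = -2488640/306057159 ≈ -0.0081313)
1/B = 1/(-2488640/306057159) = -306057159/2488640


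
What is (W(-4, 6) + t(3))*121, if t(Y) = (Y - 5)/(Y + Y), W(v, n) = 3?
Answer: 968/3 ≈ 322.67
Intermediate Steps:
t(Y) = (-5 + Y)/(2*Y) (t(Y) = (-5 + Y)/((2*Y)) = (-5 + Y)*(1/(2*Y)) = (-5 + Y)/(2*Y))
(W(-4, 6) + t(3))*121 = (3 + (½)*(-5 + 3)/3)*121 = (3 + (½)*(⅓)*(-2))*121 = (3 - ⅓)*121 = (8/3)*121 = 968/3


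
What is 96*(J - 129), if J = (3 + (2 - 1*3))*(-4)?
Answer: -13152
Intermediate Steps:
J = -8 (J = (3 + (2 - 3))*(-4) = (3 - 1)*(-4) = 2*(-4) = -8)
96*(J - 129) = 96*(-8 - 129) = 96*(-137) = -13152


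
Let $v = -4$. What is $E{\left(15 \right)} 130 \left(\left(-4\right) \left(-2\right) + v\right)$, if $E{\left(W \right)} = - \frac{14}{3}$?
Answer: $- \frac{7280}{3} \approx -2426.7$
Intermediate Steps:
$E{\left(W \right)} = - \frac{14}{3}$ ($E{\left(W \right)} = \left(-14\right) \frac{1}{3} = - \frac{14}{3}$)
$E{\left(15 \right)} 130 \left(\left(-4\right) \left(-2\right) + v\right) = \left(- \frac{14}{3}\right) 130 \left(\left(-4\right) \left(-2\right) - 4\right) = - \frac{1820 \left(8 - 4\right)}{3} = \left(- \frac{1820}{3}\right) 4 = - \frac{7280}{3}$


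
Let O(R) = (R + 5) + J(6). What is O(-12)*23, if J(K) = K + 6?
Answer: 115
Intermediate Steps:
J(K) = 6 + K
O(R) = 17 + R (O(R) = (R + 5) + (6 + 6) = (5 + R) + 12 = 17 + R)
O(-12)*23 = (17 - 12)*23 = 5*23 = 115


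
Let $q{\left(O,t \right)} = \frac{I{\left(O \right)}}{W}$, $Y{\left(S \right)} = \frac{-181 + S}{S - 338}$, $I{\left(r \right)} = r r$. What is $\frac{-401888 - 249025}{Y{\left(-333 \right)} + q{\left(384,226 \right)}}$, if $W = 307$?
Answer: $- \frac{134086125261}{99100774} \approx -1353.0$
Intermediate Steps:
$I{\left(r \right)} = r^{2}$
$Y{\left(S \right)} = \frac{-181 + S}{-338 + S}$
$q{\left(O,t \right)} = \frac{O^{2}}{307}$
$\frac{-401888 - 249025}{Y{\left(-333 \right)} + q{\left(384,226 \right)}} = \frac{-401888 - 249025}{\frac{-181 - 333}{-338 - 333} + \frac{384^{2}}{307}} = - \frac{650913}{\frac{1}{-671} \left(-514\right) + \frac{1}{307} \cdot 147456} = - \frac{650913}{\left(- \frac{1}{671}\right) \left(-514\right) + \frac{147456}{307}} = - \frac{650913}{\frac{514}{671} + \frac{147456}{307}} = - \frac{650913}{\frac{99100774}{205997}} = \left(-650913\right) \frac{205997}{99100774} = - \frac{134086125261}{99100774}$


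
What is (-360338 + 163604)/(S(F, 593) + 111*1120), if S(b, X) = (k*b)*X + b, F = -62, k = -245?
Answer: -32789/1521988 ≈ -0.021544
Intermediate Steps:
S(b, X) = b - 245*X*b (S(b, X) = (-245*b)*X + b = -245*X*b + b = b - 245*X*b)
(-360338 + 163604)/(S(F, 593) + 111*1120) = (-360338 + 163604)/(-62*(1 - 245*593) + 111*1120) = -196734/(-62*(1 - 145285) + 124320) = -196734/(-62*(-145284) + 124320) = -196734/(9007608 + 124320) = -196734/9131928 = -196734*1/9131928 = -32789/1521988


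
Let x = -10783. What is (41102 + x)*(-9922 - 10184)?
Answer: -609593814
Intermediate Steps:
(41102 + x)*(-9922 - 10184) = (41102 - 10783)*(-9922 - 10184) = 30319*(-20106) = -609593814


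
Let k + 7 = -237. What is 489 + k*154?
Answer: -37087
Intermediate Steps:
k = -244 (k = -7 - 237 = -244)
489 + k*154 = 489 - 244*154 = 489 - 37576 = -37087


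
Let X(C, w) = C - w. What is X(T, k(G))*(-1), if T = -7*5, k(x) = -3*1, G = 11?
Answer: 32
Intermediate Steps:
k(x) = -3
T = -35
X(T, k(G))*(-1) = (-35 - 1*(-3))*(-1) = (-35 + 3)*(-1) = -32*(-1) = 32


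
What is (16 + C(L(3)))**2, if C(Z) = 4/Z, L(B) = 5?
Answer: 7056/25 ≈ 282.24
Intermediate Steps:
(16 + C(L(3)))**2 = (16 + 4/5)**2 = (84/5)**2 = 7056/25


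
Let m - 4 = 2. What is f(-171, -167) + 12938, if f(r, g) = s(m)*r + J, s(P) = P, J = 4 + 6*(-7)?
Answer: 11874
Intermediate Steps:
m = 6 (m = 4 + 2 = 6)
J = -38 (J = 4 - 42 = -38)
f(r, g) = -38 + 6*r (f(r, g) = 6*r - 38 = -38 + 6*r)
f(-171, -167) + 12938 = (-38 + 6*(-171)) + 12938 = (-38 - 1026) + 12938 = -1064 + 12938 = 11874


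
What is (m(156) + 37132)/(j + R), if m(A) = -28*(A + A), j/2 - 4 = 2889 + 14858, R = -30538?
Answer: 7099/1241 ≈ 5.7204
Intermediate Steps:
j = 35502 (j = 8 + 2*(2889 + 14858) = 8 + 2*17747 = 8 + 35494 = 35502)
m(A) = -56*A
(m(156) + 37132)/(j + R) = (-56*156 + 37132)/(35502 - 30538) = (-8736 + 37132)/4964 = 28396*(1/4964) = 7099/1241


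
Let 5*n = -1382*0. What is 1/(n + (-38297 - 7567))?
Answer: -1/45864 ≈ -2.1804e-5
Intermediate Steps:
n = 0 (n = (-1382*0)/5 = (⅕)*0 = 0)
1/(n + (-38297 - 7567)) = 1/(0 + (-38297 - 7567)) = 1/(0 - 45864) = 1/(-45864) = -1/45864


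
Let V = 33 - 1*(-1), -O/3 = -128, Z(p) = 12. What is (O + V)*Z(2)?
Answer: 5016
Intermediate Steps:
O = 384 (O = -3*(-128) = 384)
V = 34 (V = 33 + 1 = 34)
(O + V)*Z(2) = (384 + 34)*12 = 418*12 = 5016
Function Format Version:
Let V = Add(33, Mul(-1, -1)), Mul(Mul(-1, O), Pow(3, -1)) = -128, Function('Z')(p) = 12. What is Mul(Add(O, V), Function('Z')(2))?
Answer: 5016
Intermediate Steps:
O = 384 (O = Mul(-3, -128) = 384)
V = 34 (V = Add(33, 1) = 34)
Mul(Add(O, V), Function('Z')(2)) = Mul(Add(384, 34), 12) = Mul(418, 12) = 5016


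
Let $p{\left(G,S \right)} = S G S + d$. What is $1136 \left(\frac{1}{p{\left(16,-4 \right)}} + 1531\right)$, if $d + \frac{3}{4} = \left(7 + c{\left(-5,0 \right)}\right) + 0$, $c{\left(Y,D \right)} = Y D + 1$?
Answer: $\frac{1831398992}{1053} \approx 1.7392 \cdot 10^{6}$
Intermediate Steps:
$c{\left(Y,D \right)} = 1 + D Y$ ($c{\left(Y,D \right)} = D Y + 1 = 1 + D Y$)
$d = \frac{29}{4}$ ($d = - \frac{3}{4} + \left(\left(7 + \left(1 + 0 \left(-5\right)\right)\right) + 0\right) = - \frac{3}{4} + \left(\left(7 + \left(1 + 0\right)\right) + 0\right) = - \frac{3}{4} + \left(\left(7 + 1\right) + 0\right) = - \frac{3}{4} + \left(8 + 0\right) = - \frac{3}{4} + 8 = \frac{29}{4} \approx 7.25$)
$p{\left(G,S \right)} = \frac{29}{4} + G S^{2}$ ($p{\left(G,S \right)} = S G S + \frac{29}{4} = G S S + \frac{29}{4} = G S^{2} + \frac{29}{4} = \frac{29}{4} + G S^{2}$)
$1136 \left(\frac{1}{p{\left(16,-4 \right)}} + 1531\right) = 1136 \left(\frac{1}{\frac{29}{4} + 16 \left(-4\right)^{2}} + 1531\right) = 1136 \left(\frac{1}{\frac{29}{4} + 16 \cdot 16} + 1531\right) = 1136 \left(\frac{1}{\frac{29}{4} + 256} + 1531\right) = 1136 \left(\frac{1}{\frac{1053}{4}} + 1531\right) = 1136 \left(\frac{4}{1053} + 1531\right) = 1136 \cdot \frac{1612147}{1053} = \frac{1831398992}{1053}$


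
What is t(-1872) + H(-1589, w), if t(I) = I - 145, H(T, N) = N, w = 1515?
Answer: -502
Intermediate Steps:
t(I) = -145 + I
t(-1872) + H(-1589, w) = (-145 - 1872) + 1515 = -2017 + 1515 = -502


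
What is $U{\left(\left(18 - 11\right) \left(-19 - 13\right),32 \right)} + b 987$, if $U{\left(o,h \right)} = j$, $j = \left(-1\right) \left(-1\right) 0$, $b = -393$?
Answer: $-387891$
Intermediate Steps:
$j = 0$ ($j = 1 \cdot 0 = 0$)
$U{\left(o,h \right)} = 0$
$U{\left(\left(18 - 11\right) \left(-19 - 13\right),32 \right)} + b 987 = 0 - 387891 = -387891$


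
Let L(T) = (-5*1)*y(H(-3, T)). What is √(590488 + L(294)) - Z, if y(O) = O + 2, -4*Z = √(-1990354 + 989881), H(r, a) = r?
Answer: √590493 + I*√1000473/4 ≈ 768.44 + 250.06*I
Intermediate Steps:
Z = -I*√1000473/4 (Z = -√(-1990354 + 989881)/4 = -I*√1000473/4 ≈ -250.06*I)
y(O) = 2 + O
L(T) = 5 (L(T) = (-5*1)*(2 - 3) = -5*(-1) = 5)
√(590488 + L(294)) - Z = √(590488 + 5) - (-1)*I*√1000473/4 = √590493 + I*√1000473/4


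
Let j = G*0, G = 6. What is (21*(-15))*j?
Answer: 0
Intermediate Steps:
j = 0 (j = 6*0 = 0)
(21*(-15))*j = (21*(-15))*0 = -315*0 = 0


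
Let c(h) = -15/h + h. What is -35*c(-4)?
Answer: 35/4 ≈ 8.7500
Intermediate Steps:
c(h) = h - 15/h
-35*c(-4) = -35*(-4 - 15/(-4)) = -35*(-4 - 15*(-¼)) = -35*(-4 + 15/4) = -35*(-¼) = 35/4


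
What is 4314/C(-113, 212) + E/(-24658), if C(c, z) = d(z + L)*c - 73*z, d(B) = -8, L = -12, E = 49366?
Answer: -206433991/89829094 ≈ -2.2981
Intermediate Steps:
C(c, z) = -73*z - 8*c (C(c, z) = -8*c - 73*z = -73*z - 8*c)
4314/C(-113, 212) + E/(-24658) = 4314/(-73*212 - 8*(-113)) + 49366/(-24658) = 4314/(-15476 + 904) + 49366*(-1/24658) = 4314/(-14572) - 24683/12329 = 4314*(-1/14572) - 24683/12329 = -2157/7286 - 24683/12329 = -206433991/89829094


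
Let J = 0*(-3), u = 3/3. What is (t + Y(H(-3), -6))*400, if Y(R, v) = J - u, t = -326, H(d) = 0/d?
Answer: -130800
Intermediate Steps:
u = 1 (u = 3*(⅓) = 1)
H(d) = 0
J = 0
Y(R, v) = -1 (Y(R, v) = 0 - 1*1 = 0 - 1 = -1)
(t + Y(H(-3), -6))*400 = (-326 - 1)*400 = -327*400 = -130800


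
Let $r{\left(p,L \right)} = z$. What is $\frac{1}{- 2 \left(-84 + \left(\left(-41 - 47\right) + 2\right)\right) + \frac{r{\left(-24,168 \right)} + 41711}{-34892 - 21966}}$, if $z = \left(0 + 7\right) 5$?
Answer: $\frac{28429}{9644987} \approx 0.0029475$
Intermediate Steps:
$z = 35$ ($z = 7 \cdot 5 = 35$)
$r{\left(p,L \right)} = 35$
$\frac{1}{- 2 \left(-84 + \left(\left(-41 - 47\right) + 2\right)\right) + \frac{r{\left(-24,168 \right)} + 41711}{-34892 - 21966}} = \frac{1}{- 2 \left(-84 + \left(\left(-41 - 47\right) + 2\right)\right) + \frac{35 + 41711}{-34892 - 21966}} = \frac{1}{- 2 \left(-84 + \left(-88 + 2\right)\right) + \frac{41746}{-56858}} = \frac{1}{- 2 \left(-84 - 86\right) + 41746 \left(- \frac{1}{56858}\right)} = \frac{1}{\left(-2\right) \left(-170\right) - \frac{20873}{28429}} = \frac{1}{340 - \frac{20873}{28429}} = \frac{1}{\frac{9644987}{28429}} = \frac{28429}{9644987}$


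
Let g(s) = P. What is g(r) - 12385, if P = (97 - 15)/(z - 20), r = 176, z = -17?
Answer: -458327/37 ≈ -12387.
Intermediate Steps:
P = -82/37 (P = (97 - 15)/(-17 - 20) = 82/(-37) = 82*(-1/37) = -82/37 ≈ -2.2162)
g(s) = -82/37
g(r) - 12385 = -82/37 - 12385 = -458327/37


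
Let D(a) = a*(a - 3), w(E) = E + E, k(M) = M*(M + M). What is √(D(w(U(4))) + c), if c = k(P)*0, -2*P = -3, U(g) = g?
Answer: 2*√10 ≈ 6.3246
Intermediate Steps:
P = 3/2 (P = -½*(-3) = 3/2 ≈ 1.5000)
k(M) = 2*M² (k(M) = M*(2*M) = 2*M²)
w(E) = 2*E
D(a) = a*(-3 + a)
c = 0 (c = (2*(3/2)²)*0 = (2*(9/4))*0 = (9/2)*0 = 0)
√(D(w(U(4))) + c) = √((2*4)*(-3 + 2*4) + 0) = √(8*(-3 + 8) + 0) = √(8*5 + 0) = √(40 + 0) = √40 = 2*√10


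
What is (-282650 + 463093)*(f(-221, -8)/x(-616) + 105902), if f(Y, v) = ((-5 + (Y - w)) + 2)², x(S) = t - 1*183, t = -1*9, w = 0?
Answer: 57186356446/3 ≈ 1.9062e+10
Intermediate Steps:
t = -9
x(S) = -192 (x(S) = -9 - 1*183 = -9 - 183 = -192)
f(Y, v) = (-3 + Y)² (f(Y, v) = ((-5 + (Y - 1*0)) + 2)² = ((-5 + (Y + 0)) + 2)² = ((-5 + Y) + 2)² = (-3 + Y)²)
(-282650 + 463093)*(f(-221, -8)/x(-616) + 105902) = (-282650 + 463093)*((3 - 1*(-221))²/(-192) + 105902) = 180443*((3 + 221)²*(-1/192) + 105902) = 180443*(224²*(-1/192) + 105902) = 180443*(50176*(-1/192) + 105902) = 180443*(-784/3 + 105902) = 180443*(316922/3) = 57186356446/3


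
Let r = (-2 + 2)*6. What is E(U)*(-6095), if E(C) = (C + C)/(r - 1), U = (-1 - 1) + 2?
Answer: 0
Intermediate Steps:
U = 0 (U = -2 + 2 = 0)
r = 0 (r = 0*6 = 0)
E(C) = -2*C (E(C) = (C + C)/(0 - 1) = (2*C)/(-1) = (2*C)*(-1) = -2*C)
E(U)*(-6095) = -2*0*(-6095) = 0*(-6095) = 0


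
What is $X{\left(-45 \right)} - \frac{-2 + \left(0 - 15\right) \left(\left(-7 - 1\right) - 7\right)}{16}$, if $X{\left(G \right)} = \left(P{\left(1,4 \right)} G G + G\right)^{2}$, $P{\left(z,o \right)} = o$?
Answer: $\frac{1038128177}{16} \approx 6.4883 \cdot 10^{7}$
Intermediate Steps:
$X{\left(G \right)} = \left(G + 4 G^{2}\right)^{2}$ ($X{\left(G \right)} = \left(4 G G + G\right)^{2} = \left(4 G^{2} + G\right)^{2} = \left(G + 4 G^{2}\right)^{2}$)
$X{\left(-45 \right)} - \frac{-2 + \left(0 - 15\right) \left(\left(-7 - 1\right) - 7\right)}{16} = \left(-45\right)^{2} \left(1 + 4 \left(-45\right)\right)^{2} - \frac{-2 + \left(0 - 15\right) \left(\left(-7 - 1\right) - 7\right)}{16} = 2025 \left(1 - 180\right)^{2} - \frac{-2 - 15 \left(-8 - 7\right)}{16} = 2025 \left(-179\right)^{2} - \frac{-2 - -225}{16} = 2025 \cdot 32041 - \frac{-2 + 225}{16} = 64883025 - \frac{1}{16} \cdot 223 = 64883025 - \frac{223}{16} = \frac{1038128177}{16}$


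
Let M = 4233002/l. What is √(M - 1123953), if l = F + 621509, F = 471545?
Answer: I*√335714344945652710/546527 ≈ 1060.2*I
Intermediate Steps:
l = 1093054 (l = 471545 + 621509 = 1093054)
M = 2116501/546527 (M = 4233002/1093054 = 4233002*(1/1093054) = 2116501/546527 ≈ 3.8726)
√(M - 1123953) = √(2116501/546527 - 1123953) = √(-614268544730/546527) = I*√335714344945652710/546527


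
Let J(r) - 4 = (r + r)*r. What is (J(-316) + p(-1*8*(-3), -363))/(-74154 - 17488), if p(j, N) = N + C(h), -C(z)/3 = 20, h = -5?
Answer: -199293/91642 ≈ -2.1747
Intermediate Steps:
C(z) = -60 (C(z) = -3*20 = -60)
J(r) = 4 + 2*r² (J(r) = 4 + (r + r)*r = 4 + (2*r)*r = 4 + 2*r²)
p(j, N) = -60 + N (p(j, N) = N - 60 = -60 + N)
(J(-316) + p(-1*8*(-3), -363))/(-74154 - 17488) = ((4 + 2*(-316)²) + (-60 - 363))/(-74154 - 17488) = ((4 + 2*99856) - 423)/(-91642) = ((4 + 199712) - 423)*(-1/91642) = (199716 - 423)*(-1/91642) = 199293*(-1/91642) = -199293/91642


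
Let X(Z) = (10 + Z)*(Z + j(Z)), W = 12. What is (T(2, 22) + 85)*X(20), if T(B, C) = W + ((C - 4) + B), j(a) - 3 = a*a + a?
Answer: 1554930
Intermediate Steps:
j(a) = 3 + a + a**2 (j(a) = 3 + (a*a + a) = 3 + (a**2 + a) = 3 + (a + a**2) = 3 + a + a**2)
T(B, C) = 8 + B + C (T(B, C) = 12 + ((C - 4) + B) = 12 + ((-4 + C) + B) = 12 + (-4 + B + C) = 8 + B + C)
X(Z) = (10 + Z)*(3 + Z**2 + 2*Z) (X(Z) = (10 + Z)*(Z + (3 + Z + Z**2)) = (10 + Z)*(3 + Z**2 + 2*Z))
(T(2, 22) + 85)*X(20) = ((8 + 2 + 22) + 85)*(30 + 20**3 + 12*20**2 + 23*20) = (32 + 85)*(30 + 8000 + 12*400 + 460) = 117*(30 + 8000 + 4800 + 460) = 117*13290 = 1554930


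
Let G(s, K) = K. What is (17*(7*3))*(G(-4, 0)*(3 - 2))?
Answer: 0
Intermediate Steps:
(17*(7*3))*(G(-4, 0)*(3 - 2)) = (17*(7*3))*(0*(3 - 2)) = (17*21)*(0*1) = 357*0 = 0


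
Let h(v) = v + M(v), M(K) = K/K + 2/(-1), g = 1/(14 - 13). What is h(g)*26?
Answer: 0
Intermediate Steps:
g = 1 (g = 1/1 = 1)
M(K) = -1 (M(K) = 1 + 2*(-1) = 1 - 2 = -1)
h(v) = -1 + v (h(v) = v - 1 = -1 + v)
h(g)*26 = (-1 + 1)*26 = 0*26 = 0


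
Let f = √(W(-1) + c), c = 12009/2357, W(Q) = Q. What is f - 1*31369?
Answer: -31369 + 2*√5687441/2357 ≈ -31367.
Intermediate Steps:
c = 12009/2357 (c = 12009*(1/2357) = 12009/2357 ≈ 5.0950)
f = 2*√5687441/2357 (f = √(-1 + 12009/2357) = √(9652/2357) = 2*√5687441/2357 ≈ 2.0236)
f - 1*31369 = 2*√5687441/2357 - 1*31369 = 2*√5687441/2357 - 31369 = -31369 + 2*√5687441/2357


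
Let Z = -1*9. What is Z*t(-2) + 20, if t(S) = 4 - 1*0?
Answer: -16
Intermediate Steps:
Z = -9
t(S) = 4 (t(S) = 4 + 0 = 4)
Z*t(-2) + 20 = -9*4 + 20 = -36 + 20 = -16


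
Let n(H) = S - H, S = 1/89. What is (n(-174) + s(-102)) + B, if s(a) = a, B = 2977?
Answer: 271362/89 ≈ 3049.0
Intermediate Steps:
S = 1/89 ≈ 0.011236
n(H) = 1/89 - H
(n(-174) + s(-102)) + B = ((1/89 - 1*(-174)) - 102) + 2977 = ((1/89 + 174) - 102) + 2977 = (15487/89 - 102) + 2977 = 6409/89 + 2977 = 271362/89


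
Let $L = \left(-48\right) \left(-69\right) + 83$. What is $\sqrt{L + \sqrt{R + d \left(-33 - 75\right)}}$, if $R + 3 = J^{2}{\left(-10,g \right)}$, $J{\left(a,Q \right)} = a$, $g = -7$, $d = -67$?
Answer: $\sqrt{3395 + \sqrt{7333}} \approx 58.997$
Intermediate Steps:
$R = 97$ ($R = -3 + \left(-10\right)^{2} = -3 + 100 = 97$)
$L = 3395$ ($L = 3312 + 83 = 3395$)
$\sqrt{L + \sqrt{R + d \left(-33 - 75\right)}} = \sqrt{3395 + \sqrt{97 - 67 \left(-33 - 75\right)}} = \sqrt{3395 + \sqrt{97 - -7236}} = \sqrt{3395 + \sqrt{97 + 7236}} = \sqrt{3395 + \sqrt{7333}}$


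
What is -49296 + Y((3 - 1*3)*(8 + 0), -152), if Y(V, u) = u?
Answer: -49448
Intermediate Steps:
-49296 + Y((3 - 1*3)*(8 + 0), -152) = -49296 - 152 = -49448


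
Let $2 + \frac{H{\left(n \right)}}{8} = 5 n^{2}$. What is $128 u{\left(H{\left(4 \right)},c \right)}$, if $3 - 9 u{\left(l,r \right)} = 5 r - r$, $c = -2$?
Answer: $\frac{1408}{9} \approx 156.44$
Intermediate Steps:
$H{\left(n \right)} = -16 + 40 n^{2}$ ($H{\left(n \right)} = -16 + 8 \cdot 5 n^{2} = -16 + 40 n^{2}$)
$u{\left(l,r \right)} = \frac{1}{3} - \frac{4 r}{9}$ ($u{\left(l,r \right)} = \frac{1}{3} - \frac{5 r - r}{9} = \frac{1}{3} - \frac{4 r}{9}$)
$128 u{\left(H{\left(4 \right)},c \right)} = 128 \left(\frac{1}{3} - - \frac{8}{9}\right) = 128 \left(\frac{1}{3} + \frac{8}{9}\right) = 128 \cdot \frac{11}{9} = \frac{1408}{9}$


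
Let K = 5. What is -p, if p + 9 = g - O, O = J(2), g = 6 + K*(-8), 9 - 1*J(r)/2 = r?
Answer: 57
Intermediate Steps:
J(r) = 18 - 2*r
g = -34 (g = 6 + 5*(-8) = 6 - 40 = -34)
O = 14 (O = 18 - 2*2 = 18 - 4 = 14)
p = -57 (p = -9 + (-34 - 1*14) = -9 + (-34 - 14) = -9 - 48 = -57)
-p = -1*(-57) = 57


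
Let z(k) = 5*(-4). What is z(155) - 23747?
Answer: -23767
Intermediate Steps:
z(k) = -20
z(155) - 23747 = -20 - 23747 = -23767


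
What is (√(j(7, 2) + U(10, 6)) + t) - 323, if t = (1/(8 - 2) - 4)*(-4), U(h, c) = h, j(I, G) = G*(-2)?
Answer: -923/3 + √6 ≈ -305.22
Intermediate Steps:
j(I, G) = -2*G
t = 46/3 (t = (1/6 - 4)*(-4) = (⅙ - 4)*(-4) = -23/6*(-4) = 46/3 ≈ 15.333)
(√(j(7, 2) + U(10, 6)) + t) - 323 = (√(-2*2 + 10) + 46/3) - 323 = (√(-4 + 10) + 46/3) - 323 = (√6 + 46/3) - 323 = (46/3 + √6) - 323 = -923/3 + √6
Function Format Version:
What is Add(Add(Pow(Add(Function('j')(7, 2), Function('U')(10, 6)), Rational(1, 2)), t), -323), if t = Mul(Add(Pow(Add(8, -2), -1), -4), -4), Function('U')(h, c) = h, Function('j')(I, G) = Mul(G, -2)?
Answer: Add(Rational(-923, 3), Pow(6, Rational(1, 2))) ≈ -305.22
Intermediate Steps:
Function('j')(I, G) = Mul(-2, G)
t = Rational(46, 3) (t = Mul(Add(Pow(6, -1), -4), -4) = Mul(Add(Rational(1, 6), -4), -4) = Mul(Rational(-23, 6), -4) = Rational(46, 3) ≈ 15.333)
Add(Add(Pow(Add(Function('j')(7, 2), Function('U')(10, 6)), Rational(1, 2)), t), -323) = Add(Add(Pow(Add(Mul(-2, 2), 10), Rational(1, 2)), Rational(46, 3)), -323) = Add(Add(Pow(Add(-4, 10), Rational(1, 2)), Rational(46, 3)), -323) = Add(Add(Pow(6, Rational(1, 2)), Rational(46, 3)), -323) = Add(Add(Rational(46, 3), Pow(6, Rational(1, 2))), -323) = Add(Rational(-923, 3), Pow(6, Rational(1, 2)))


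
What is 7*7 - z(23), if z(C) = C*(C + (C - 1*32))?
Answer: -273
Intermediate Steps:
z(C) = C*(-32 + 2*C) (z(C) = C*(C + (C - 32)) = C*(C + (-32 + C)) = C*(-32 + 2*C))
7*7 - z(23) = 7*7 - 2*23*(-16 + 23) = 49 - 2*23*7 = 49 - 1*322 = 49 - 322 = -273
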